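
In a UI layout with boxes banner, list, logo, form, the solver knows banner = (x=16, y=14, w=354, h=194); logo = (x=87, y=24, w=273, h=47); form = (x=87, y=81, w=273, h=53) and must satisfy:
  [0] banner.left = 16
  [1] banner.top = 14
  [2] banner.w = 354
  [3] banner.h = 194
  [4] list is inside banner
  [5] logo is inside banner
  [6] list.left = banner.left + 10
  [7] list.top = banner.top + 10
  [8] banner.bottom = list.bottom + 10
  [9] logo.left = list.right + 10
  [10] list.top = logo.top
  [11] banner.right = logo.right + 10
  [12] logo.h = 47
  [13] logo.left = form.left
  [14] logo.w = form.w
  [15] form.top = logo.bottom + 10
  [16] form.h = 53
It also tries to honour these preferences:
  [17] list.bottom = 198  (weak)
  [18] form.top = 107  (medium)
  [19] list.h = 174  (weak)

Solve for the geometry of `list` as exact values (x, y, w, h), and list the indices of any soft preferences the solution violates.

list = (x=26, y=24, w=51, h=174)
violated soft preferences: 18

1. list.x = 26  [list.left = banner.left + 10]
2. list.y = 24  [list.top = banner.top + 10]
3. list.h = 174  [banner.bottom = list.bottom + 10]
4. list.w = 51  [logo.left = list.right + 10]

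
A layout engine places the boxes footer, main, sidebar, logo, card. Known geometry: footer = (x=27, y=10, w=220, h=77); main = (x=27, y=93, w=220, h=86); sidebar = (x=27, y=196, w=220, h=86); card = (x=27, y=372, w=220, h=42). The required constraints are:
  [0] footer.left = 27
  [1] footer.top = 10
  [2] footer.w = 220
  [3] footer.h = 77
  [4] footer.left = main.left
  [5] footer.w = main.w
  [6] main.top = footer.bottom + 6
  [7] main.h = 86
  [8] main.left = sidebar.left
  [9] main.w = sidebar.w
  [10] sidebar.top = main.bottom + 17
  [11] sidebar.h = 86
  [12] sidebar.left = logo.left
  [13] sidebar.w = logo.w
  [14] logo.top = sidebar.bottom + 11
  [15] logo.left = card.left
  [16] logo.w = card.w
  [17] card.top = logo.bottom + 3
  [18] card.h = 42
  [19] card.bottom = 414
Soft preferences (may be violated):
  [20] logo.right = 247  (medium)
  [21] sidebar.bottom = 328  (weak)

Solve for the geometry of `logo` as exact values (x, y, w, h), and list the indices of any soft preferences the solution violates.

1. logo.x = 27  [sidebar.left = logo.left]
2. logo.w = 220  [sidebar.w = logo.w]
3. logo.y = 293  [logo.top = sidebar.bottom + 11]
4. logo.h = 76  [card.top = logo.bottom + 3]

logo = (x=27, y=293, w=220, h=76)
violated soft preferences: 21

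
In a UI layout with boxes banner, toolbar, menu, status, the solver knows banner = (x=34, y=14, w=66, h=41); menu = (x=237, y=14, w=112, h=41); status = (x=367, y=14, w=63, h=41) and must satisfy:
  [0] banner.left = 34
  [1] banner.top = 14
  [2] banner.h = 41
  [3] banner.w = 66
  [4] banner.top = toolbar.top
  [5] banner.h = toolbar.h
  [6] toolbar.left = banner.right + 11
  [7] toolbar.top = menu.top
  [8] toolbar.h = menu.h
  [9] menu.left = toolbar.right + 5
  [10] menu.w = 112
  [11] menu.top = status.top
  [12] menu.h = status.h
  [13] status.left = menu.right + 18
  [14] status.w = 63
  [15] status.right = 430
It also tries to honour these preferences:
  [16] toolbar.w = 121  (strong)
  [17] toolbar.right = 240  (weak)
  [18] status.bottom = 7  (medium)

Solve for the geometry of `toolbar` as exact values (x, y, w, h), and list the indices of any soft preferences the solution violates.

1. toolbar.y = 14  [banner.top = toolbar.top]
2. toolbar.h = 41  [banner.h = toolbar.h]
3. toolbar.x = 111  [toolbar.left = banner.right + 11]
4. toolbar.w = 121  [menu.left = toolbar.right + 5]

toolbar = (x=111, y=14, w=121, h=41)
violated soft preferences: 17, 18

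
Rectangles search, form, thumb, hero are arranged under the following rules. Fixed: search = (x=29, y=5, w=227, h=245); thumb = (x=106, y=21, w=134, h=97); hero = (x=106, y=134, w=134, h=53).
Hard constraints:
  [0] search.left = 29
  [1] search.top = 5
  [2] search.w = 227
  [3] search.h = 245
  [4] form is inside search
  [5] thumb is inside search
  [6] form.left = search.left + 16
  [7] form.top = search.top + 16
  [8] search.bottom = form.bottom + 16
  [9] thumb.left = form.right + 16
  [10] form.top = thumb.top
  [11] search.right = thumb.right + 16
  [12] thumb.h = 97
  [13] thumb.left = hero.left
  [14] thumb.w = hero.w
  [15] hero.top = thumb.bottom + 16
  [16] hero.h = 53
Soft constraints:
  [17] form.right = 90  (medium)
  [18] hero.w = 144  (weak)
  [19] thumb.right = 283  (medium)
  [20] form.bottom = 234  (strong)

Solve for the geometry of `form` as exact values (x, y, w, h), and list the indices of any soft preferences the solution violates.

1. form.x = 45  [form.left = search.left + 16]
2. form.y = 21  [form.top = search.top + 16]
3. form.h = 213  [search.bottom = form.bottom + 16]
4. form.w = 45  [thumb.left = form.right + 16]

form = (x=45, y=21, w=45, h=213)
violated soft preferences: 18, 19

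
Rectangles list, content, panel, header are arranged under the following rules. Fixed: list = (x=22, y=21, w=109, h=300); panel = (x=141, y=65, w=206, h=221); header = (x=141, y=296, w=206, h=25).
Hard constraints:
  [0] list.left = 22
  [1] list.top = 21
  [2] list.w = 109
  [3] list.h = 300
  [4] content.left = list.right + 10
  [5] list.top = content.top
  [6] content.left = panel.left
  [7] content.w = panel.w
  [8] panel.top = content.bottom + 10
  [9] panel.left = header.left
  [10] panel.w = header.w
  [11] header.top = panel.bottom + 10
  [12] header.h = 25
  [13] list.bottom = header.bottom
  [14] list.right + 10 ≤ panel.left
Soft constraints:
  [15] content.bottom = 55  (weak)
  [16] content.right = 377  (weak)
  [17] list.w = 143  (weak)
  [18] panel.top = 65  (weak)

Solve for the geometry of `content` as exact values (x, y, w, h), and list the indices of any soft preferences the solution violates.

1. content.x = 141  [content.left = list.right + 10]
2. content.y = 21  [list.top = content.top]
3. content.w = 206  [content.w = panel.w]
4. content.h = 34  [panel.top = content.bottom + 10]

content = (x=141, y=21, w=206, h=34)
violated soft preferences: 16, 17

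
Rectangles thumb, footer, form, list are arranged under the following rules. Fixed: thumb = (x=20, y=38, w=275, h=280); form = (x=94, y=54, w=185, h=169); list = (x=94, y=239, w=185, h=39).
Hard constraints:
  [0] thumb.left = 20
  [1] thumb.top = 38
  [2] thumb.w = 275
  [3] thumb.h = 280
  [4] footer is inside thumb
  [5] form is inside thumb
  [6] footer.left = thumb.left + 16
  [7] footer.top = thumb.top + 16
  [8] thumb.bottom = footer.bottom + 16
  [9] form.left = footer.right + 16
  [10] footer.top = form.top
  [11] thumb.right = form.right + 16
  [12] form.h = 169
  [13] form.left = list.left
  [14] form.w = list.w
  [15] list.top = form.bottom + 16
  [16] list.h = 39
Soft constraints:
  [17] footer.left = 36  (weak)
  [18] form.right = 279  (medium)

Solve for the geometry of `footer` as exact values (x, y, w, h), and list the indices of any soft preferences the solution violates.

1. footer.x = 36  [footer.left = thumb.left + 16]
2. footer.y = 54  [footer.top = thumb.top + 16]
3. footer.h = 248  [thumb.bottom = footer.bottom + 16]
4. footer.w = 42  [form.left = footer.right + 16]

footer = (x=36, y=54, w=42, h=248)
violated soft preferences: none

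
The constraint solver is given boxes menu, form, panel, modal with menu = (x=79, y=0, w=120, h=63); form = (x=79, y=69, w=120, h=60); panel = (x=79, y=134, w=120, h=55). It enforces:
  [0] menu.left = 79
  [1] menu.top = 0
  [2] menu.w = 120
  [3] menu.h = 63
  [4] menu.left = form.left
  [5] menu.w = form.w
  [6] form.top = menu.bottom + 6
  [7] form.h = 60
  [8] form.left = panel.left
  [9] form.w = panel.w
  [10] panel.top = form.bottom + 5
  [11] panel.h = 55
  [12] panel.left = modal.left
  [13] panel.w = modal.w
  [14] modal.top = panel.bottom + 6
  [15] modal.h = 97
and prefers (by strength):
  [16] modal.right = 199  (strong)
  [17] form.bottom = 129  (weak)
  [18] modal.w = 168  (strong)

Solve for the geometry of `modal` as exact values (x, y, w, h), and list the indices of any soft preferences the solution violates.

modal = (x=79, y=195, w=120, h=97)
violated soft preferences: 18

1. modal.x = 79  [panel.left = modal.left]
2. modal.w = 120  [panel.w = modal.w]
3. modal.y = 195  [modal.top = panel.bottom + 6]
4. modal.h = 97  [modal.h = 97]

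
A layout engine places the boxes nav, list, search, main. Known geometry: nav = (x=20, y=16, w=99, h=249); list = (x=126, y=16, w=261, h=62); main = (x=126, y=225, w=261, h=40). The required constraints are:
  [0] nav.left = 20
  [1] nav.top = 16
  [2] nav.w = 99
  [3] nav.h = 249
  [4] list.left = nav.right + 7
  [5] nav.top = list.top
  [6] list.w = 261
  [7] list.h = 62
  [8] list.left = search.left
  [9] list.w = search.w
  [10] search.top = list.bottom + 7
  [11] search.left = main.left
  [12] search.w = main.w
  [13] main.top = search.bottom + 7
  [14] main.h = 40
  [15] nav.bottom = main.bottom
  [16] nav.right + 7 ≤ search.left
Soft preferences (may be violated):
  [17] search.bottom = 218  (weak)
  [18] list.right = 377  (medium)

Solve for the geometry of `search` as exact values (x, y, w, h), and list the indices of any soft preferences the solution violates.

1. search.x = 126  [list.left = search.left]
2. search.w = 261  [list.w = search.w]
3. search.y = 85  [search.top = list.bottom + 7]
4. search.h = 133  [main.top = search.bottom + 7]

search = (x=126, y=85, w=261, h=133)
violated soft preferences: 18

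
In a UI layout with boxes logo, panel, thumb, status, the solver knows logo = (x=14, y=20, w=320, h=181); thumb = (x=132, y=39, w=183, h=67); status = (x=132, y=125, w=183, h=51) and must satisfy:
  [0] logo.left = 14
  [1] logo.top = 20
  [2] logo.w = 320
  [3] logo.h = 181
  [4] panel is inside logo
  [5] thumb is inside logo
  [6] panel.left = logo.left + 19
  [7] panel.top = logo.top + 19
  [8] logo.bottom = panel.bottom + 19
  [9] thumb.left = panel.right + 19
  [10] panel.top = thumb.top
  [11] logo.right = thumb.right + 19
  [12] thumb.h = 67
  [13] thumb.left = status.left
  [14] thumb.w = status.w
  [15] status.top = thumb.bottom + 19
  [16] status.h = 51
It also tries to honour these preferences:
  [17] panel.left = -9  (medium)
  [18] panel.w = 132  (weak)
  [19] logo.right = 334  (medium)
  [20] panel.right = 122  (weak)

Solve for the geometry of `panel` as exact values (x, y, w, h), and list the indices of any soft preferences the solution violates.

panel = (x=33, y=39, w=80, h=143)
violated soft preferences: 17, 18, 20

1. panel.x = 33  [panel.left = logo.left + 19]
2. panel.y = 39  [panel.top = logo.top + 19]
3. panel.h = 143  [logo.bottom = panel.bottom + 19]
4. panel.w = 80  [thumb.left = panel.right + 19]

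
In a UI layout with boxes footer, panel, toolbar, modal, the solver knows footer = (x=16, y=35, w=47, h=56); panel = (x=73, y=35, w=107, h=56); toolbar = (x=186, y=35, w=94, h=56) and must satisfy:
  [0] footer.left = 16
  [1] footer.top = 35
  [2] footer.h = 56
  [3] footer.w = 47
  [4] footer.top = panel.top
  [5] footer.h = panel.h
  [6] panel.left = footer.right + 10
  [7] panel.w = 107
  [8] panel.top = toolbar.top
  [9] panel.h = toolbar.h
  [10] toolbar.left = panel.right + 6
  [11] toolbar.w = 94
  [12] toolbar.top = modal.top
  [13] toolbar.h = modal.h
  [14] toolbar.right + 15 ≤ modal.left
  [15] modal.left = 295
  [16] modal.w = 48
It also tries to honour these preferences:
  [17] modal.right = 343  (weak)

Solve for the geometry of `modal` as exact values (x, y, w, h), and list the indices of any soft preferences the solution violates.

1. modal.y = 35  [toolbar.top = modal.top]
2. modal.h = 56  [toolbar.h = modal.h]
3. modal.x = 295  [modal.left = 295]
4. modal.w = 48  [modal.w = 48]

modal = (x=295, y=35, w=48, h=56)
violated soft preferences: none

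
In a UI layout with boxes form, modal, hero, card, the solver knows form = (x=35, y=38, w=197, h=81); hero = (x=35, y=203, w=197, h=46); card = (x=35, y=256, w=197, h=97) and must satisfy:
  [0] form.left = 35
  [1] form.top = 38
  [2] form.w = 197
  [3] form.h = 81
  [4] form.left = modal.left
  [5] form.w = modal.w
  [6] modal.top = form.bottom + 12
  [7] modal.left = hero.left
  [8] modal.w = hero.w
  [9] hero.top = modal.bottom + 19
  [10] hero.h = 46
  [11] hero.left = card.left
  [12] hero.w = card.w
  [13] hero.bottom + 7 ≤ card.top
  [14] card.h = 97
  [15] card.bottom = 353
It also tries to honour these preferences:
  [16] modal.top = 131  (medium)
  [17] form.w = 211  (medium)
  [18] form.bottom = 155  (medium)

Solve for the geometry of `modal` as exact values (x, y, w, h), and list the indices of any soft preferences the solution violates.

1. modal.x = 35  [form.left = modal.left]
2. modal.w = 197  [form.w = modal.w]
3. modal.y = 131  [modal.top = form.bottom + 12]
4. modal.h = 53  [hero.top = modal.bottom + 19]

modal = (x=35, y=131, w=197, h=53)
violated soft preferences: 17, 18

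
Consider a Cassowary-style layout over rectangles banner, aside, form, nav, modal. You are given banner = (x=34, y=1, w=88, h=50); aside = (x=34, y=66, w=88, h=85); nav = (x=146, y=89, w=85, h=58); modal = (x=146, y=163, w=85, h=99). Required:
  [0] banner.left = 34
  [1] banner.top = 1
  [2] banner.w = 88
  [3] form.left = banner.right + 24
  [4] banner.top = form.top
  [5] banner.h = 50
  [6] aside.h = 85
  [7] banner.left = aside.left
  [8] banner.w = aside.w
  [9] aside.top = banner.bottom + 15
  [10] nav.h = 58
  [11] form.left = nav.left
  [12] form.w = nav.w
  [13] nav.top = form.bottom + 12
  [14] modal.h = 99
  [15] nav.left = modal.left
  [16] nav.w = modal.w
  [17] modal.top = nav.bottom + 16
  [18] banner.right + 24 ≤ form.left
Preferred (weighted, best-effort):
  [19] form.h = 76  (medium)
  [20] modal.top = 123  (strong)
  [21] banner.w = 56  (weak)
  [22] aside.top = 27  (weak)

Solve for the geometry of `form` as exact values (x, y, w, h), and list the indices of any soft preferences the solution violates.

form = (x=146, y=1, w=85, h=76)
violated soft preferences: 20, 21, 22

1. form.x = 146  [form.left = banner.right + 24]
2. form.y = 1  [banner.top = form.top]
3. form.w = 85  [form.w = nav.w]
4. form.h = 76  [nav.top = form.bottom + 12]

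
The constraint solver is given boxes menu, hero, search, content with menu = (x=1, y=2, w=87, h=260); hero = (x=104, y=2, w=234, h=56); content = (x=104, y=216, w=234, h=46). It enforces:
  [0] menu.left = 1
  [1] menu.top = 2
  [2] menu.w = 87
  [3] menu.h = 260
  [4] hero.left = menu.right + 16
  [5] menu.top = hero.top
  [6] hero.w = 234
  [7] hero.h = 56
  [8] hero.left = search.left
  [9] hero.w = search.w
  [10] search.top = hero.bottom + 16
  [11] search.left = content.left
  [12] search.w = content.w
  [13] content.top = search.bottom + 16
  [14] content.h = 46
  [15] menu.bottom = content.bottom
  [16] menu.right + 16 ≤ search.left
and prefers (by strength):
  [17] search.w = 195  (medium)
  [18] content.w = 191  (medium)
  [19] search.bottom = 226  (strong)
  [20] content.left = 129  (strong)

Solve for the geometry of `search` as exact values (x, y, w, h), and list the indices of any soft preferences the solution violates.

1. search.x = 104  [hero.left = search.left]
2. search.w = 234  [hero.w = search.w]
3. search.y = 74  [search.top = hero.bottom + 16]
4. search.h = 126  [content.top = search.bottom + 16]

search = (x=104, y=74, w=234, h=126)
violated soft preferences: 17, 18, 19, 20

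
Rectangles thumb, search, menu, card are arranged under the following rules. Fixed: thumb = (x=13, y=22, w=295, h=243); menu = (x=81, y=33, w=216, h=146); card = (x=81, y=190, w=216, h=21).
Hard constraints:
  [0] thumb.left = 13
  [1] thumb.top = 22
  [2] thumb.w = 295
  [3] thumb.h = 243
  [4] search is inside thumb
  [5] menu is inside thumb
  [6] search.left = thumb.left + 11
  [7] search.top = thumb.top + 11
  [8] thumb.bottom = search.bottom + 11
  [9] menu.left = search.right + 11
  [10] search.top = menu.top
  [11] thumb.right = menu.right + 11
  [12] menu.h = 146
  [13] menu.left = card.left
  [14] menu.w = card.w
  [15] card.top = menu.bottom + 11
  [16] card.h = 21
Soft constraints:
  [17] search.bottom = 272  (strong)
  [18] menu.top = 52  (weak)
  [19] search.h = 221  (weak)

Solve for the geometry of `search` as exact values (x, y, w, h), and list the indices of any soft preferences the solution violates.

1. search.x = 24  [search.left = thumb.left + 11]
2. search.y = 33  [search.top = thumb.top + 11]
3. search.h = 221  [thumb.bottom = search.bottom + 11]
4. search.w = 46  [menu.left = search.right + 11]

search = (x=24, y=33, w=46, h=221)
violated soft preferences: 17, 18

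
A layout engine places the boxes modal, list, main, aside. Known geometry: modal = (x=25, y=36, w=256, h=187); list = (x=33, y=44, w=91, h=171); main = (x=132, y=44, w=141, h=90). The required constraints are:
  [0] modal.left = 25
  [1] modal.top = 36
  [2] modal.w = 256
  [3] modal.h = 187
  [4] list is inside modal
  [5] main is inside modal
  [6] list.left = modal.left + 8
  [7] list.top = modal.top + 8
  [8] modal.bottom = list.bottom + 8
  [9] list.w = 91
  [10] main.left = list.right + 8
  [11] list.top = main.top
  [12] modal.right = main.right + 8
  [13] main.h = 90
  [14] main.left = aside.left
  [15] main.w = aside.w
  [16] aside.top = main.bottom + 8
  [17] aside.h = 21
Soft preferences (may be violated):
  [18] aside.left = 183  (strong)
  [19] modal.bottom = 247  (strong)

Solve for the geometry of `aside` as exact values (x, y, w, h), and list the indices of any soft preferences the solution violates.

aside = (x=132, y=142, w=141, h=21)
violated soft preferences: 18, 19

1. aside.x = 132  [main.left = aside.left]
2. aside.w = 141  [main.w = aside.w]
3. aside.y = 142  [aside.top = main.bottom + 8]
4. aside.h = 21  [aside.h = 21]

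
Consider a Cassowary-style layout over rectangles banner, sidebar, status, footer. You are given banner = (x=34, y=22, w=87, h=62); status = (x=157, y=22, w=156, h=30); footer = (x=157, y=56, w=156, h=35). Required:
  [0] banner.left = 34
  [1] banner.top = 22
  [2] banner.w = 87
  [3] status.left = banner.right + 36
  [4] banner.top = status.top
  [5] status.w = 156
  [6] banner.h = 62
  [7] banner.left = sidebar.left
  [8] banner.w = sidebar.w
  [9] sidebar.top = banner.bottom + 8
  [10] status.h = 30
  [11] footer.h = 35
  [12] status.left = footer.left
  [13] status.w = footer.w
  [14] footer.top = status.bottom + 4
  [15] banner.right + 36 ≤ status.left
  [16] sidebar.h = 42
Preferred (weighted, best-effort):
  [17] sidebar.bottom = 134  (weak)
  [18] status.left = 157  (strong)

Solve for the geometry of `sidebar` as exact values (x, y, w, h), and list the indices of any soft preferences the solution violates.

sidebar = (x=34, y=92, w=87, h=42)
violated soft preferences: none

1. sidebar.x = 34  [banner.left = sidebar.left]
2. sidebar.w = 87  [banner.w = sidebar.w]
3. sidebar.y = 92  [sidebar.top = banner.bottom + 8]
4. sidebar.h = 42  [sidebar.h = 42]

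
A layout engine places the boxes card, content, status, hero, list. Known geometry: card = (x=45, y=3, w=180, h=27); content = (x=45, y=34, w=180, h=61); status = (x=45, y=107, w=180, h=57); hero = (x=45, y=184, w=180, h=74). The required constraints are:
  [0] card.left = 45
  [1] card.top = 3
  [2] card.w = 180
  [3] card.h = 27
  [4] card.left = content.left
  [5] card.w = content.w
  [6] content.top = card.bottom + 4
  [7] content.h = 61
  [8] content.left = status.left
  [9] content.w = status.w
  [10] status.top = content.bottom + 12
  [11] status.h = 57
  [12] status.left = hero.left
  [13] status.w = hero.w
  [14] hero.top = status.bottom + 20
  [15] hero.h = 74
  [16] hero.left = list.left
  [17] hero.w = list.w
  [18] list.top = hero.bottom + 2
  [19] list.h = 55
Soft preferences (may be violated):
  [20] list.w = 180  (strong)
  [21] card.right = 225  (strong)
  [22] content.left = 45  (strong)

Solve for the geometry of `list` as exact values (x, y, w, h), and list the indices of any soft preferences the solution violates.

1. list.x = 45  [hero.left = list.left]
2. list.w = 180  [hero.w = list.w]
3. list.y = 260  [list.top = hero.bottom + 2]
4. list.h = 55  [list.h = 55]

list = (x=45, y=260, w=180, h=55)
violated soft preferences: none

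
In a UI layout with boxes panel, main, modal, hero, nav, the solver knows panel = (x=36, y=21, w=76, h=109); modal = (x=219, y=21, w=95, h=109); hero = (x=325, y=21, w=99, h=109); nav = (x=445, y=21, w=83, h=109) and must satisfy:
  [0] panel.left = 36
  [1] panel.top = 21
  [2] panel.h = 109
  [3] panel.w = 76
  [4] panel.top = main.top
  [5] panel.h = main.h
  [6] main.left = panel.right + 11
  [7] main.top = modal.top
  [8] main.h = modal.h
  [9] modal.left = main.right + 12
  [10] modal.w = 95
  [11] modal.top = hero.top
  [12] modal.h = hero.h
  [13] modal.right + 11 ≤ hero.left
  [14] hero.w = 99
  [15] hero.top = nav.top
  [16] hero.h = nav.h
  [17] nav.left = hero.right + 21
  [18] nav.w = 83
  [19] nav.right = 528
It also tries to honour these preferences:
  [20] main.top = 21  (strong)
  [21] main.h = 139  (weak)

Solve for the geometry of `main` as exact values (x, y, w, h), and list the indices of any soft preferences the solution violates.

1. main.y = 21  [panel.top = main.top]
2. main.h = 109  [panel.h = main.h]
3. main.x = 123  [main.left = panel.right + 11]
4. main.w = 84  [modal.left = main.right + 12]

main = (x=123, y=21, w=84, h=109)
violated soft preferences: 21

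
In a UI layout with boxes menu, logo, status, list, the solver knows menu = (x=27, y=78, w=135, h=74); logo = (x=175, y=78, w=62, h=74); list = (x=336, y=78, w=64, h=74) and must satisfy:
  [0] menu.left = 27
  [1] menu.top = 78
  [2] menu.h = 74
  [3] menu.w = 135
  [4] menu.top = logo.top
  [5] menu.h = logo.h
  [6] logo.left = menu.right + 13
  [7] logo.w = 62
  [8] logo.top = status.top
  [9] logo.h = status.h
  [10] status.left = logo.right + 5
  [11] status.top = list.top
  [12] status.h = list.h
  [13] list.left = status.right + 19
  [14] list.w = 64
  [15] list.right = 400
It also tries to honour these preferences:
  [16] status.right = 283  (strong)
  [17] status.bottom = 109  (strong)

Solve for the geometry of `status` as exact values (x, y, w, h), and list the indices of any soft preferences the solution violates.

status = (x=242, y=78, w=75, h=74)
violated soft preferences: 16, 17

1. status.y = 78  [logo.top = status.top]
2. status.h = 74  [logo.h = status.h]
3. status.x = 242  [status.left = logo.right + 5]
4. status.w = 75  [list.left = status.right + 19]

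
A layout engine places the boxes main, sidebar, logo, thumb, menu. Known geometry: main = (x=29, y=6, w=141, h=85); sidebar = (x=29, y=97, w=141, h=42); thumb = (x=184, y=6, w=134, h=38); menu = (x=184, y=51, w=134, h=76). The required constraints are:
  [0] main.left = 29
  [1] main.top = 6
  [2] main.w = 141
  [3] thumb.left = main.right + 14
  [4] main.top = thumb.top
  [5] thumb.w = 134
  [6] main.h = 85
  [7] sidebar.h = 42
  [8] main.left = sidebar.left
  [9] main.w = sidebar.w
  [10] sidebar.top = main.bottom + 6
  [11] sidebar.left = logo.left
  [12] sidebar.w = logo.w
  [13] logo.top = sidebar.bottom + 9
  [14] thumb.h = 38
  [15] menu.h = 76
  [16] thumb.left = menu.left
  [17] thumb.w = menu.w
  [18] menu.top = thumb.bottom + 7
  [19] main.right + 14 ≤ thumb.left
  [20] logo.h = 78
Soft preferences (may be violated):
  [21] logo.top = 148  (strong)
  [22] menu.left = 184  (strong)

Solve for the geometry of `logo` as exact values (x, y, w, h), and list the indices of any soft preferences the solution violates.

1. logo.x = 29  [sidebar.left = logo.left]
2. logo.w = 141  [sidebar.w = logo.w]
3. logo.y = 148  [logo.top = sidebar.bottom + 9]
4. logo.h = 78  [logo.h = 78]

logo = (x=29, y=148, w=141, h=78)
violated soft preferences: none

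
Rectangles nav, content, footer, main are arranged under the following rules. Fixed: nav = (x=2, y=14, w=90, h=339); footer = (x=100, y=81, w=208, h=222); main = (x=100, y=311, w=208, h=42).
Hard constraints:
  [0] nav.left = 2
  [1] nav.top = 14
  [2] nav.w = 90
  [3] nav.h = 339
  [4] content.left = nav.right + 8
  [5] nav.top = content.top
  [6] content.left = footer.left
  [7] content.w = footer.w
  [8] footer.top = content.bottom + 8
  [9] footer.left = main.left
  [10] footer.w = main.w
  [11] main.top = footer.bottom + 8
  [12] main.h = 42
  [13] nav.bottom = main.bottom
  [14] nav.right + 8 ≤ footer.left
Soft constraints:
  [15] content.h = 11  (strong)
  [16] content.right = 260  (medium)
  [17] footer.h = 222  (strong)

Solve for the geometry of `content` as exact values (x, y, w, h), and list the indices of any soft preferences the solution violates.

content = (x=100, y=14, w=208, h=59)
violated soft preferences: 15, 16

1. content.x = 100  [content.left = nav.right + 8]
2. content.y = 14  [nav.top = content.top]
3. content.w = 208  [content.w = footer.w]
4. content.h = 59  [footer.top = content.bottom + 8]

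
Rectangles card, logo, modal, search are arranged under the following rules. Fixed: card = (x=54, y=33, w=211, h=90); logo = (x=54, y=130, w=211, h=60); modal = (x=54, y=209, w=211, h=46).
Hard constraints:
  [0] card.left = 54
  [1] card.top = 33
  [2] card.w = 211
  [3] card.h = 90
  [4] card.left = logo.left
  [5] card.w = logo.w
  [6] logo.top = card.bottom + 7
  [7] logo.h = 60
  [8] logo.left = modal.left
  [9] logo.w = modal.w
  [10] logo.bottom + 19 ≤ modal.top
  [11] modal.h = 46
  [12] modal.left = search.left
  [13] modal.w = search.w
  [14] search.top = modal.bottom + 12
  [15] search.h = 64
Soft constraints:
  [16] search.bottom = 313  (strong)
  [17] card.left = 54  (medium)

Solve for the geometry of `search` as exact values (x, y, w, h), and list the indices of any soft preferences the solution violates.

1. search.x = 54  [modal.left = search.left]
2. search.w = 211  [modal.w = search.w]
3. search.y = 267  [search.top = modal.bottom + 12]
4. search.h = 64  [search.h = 64]

search = (x=54, y=267, w=211, h=64)
violated soft preferences: 16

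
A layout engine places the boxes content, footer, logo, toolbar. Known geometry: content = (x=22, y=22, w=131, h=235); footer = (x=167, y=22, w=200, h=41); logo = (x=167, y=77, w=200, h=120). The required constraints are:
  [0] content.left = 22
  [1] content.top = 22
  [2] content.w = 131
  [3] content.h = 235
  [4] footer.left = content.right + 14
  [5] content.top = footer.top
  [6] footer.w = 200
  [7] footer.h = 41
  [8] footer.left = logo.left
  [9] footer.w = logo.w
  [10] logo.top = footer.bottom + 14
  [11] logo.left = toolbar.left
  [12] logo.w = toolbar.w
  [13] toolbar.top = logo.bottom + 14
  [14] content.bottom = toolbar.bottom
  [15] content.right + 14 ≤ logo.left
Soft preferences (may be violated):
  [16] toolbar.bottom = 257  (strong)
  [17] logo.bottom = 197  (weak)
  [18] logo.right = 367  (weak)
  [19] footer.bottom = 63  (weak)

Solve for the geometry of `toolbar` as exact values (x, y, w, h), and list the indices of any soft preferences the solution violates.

1. toolbar.x = 167  [logo.left = toolbar.left]
2. toolbar.w = 200  [logo.w = toolbar.w]
3. toolbar.y = 211  [toolbar.top = logo.bottom + 14]
4. toolbar.h = 46  [content.bottom = toolbar.bottom]

toolbar = (x=167, y=211, w=200, h=46)
violated soft preferences: none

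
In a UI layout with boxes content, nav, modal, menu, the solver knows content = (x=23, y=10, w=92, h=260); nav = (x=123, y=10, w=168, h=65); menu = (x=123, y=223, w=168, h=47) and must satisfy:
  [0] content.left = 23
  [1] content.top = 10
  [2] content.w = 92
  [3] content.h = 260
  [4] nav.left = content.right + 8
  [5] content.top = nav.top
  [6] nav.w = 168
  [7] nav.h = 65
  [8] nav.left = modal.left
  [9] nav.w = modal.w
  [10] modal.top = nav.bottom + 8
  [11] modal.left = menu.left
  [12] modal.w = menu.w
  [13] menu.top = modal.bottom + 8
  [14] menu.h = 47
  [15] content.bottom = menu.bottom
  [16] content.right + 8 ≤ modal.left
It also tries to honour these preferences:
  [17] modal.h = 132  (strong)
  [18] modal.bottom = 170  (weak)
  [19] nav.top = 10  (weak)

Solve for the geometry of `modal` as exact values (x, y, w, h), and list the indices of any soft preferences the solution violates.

modal = (x=123, y=83, w=168, h=132)
violated soft preferences: 18

1. modal.x = 123  [nav.left = modal.left]
2. modal.w = 168  [nav.w = modal.w]
3. modal.y = 83  [modal.top = nav.bottom + 8]
4. modal.h = 132  [menu.top = modal.bottom + 8]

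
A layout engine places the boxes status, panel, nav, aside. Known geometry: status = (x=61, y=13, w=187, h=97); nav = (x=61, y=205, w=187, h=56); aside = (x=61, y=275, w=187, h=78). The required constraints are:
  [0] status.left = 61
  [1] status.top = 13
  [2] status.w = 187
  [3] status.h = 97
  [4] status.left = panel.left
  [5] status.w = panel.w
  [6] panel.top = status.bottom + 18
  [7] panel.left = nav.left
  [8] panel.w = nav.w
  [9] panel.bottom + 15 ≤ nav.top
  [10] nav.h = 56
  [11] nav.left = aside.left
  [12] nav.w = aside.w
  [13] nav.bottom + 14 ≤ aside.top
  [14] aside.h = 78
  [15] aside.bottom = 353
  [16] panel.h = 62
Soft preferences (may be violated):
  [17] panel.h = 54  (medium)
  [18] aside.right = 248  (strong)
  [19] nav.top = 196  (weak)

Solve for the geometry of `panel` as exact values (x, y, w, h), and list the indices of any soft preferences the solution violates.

1. panel.x = 61  [status.left = panel.left]
2. panel.w = 187  [status.w = panel.w]
3. panel.y = 128  [panel.top = status.bottom + 18]
4. panel.h = 62  [panel.h = 62]

panel = (x=61, y=128, w=187, h=62)
violated soft preferences: 17, 19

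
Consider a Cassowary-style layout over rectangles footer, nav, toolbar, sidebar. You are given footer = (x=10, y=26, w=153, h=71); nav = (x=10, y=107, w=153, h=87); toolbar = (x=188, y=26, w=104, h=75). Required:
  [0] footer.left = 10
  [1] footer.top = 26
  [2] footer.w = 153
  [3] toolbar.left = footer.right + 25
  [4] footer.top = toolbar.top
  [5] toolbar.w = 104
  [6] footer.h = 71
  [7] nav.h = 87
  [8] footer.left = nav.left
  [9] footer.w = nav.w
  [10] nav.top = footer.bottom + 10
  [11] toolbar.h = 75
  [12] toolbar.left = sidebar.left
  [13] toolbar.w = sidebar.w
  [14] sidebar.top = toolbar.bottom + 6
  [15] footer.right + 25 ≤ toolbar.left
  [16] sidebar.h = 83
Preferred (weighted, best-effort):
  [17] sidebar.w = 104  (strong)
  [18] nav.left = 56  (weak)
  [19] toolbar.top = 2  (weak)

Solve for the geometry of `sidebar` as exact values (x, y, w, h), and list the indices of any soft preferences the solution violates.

1. sidebar.x = 188  [toolbar.left = sidebar.left]
2. sidebar.w = 104  [toolbar.w = sidebar.w]
3. sidebar.y = 107  [sidebar.top = toolbar.bottom + 6]
4. sidebar.h = 83  [sidebar.h = 83]

sidebar = (x=188, y=107, w=104, h=83)
violated soft preferences: 18, 19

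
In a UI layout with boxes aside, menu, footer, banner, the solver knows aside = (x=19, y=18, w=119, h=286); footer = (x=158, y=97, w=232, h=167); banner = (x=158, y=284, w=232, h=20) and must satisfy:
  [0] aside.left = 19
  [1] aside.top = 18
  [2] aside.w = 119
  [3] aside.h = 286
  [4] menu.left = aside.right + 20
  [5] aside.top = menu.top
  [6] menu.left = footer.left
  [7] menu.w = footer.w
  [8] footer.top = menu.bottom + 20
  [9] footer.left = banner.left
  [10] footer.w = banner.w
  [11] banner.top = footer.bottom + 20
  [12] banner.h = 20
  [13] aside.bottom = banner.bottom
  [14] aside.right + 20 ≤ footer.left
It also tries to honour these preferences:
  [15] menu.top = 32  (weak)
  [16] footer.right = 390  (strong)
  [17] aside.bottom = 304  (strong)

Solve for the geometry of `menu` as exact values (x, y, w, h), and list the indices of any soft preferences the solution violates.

1. menu.x = 158  [menu.left = aside.right + 20]
2. menu.y = 18  [aside.top = menu.top]
3. menu.w = 232  [menu.w = footer.w]
4. menu.h = 59  [footer.top = menu.bottom + 20]

menu = (x=158, y=18, w=232, h=59)
violated soft preferences: 15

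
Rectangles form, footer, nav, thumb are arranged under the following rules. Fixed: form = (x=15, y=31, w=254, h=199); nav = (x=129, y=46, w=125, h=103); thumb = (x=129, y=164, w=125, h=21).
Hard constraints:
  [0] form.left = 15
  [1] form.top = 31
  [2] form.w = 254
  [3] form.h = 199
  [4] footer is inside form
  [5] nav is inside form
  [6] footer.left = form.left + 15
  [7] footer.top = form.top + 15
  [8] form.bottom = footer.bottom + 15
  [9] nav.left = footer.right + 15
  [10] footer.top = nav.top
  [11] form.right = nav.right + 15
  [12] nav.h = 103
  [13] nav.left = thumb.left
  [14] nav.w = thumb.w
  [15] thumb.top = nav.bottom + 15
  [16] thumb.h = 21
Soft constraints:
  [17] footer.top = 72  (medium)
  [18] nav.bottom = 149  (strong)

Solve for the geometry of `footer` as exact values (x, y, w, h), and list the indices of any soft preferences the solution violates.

1. footer.x = 30  [footer.left = form.left + 15]
2. footer.y = 46  [footer.top = form.top + 15]
3. footer.h = 169  [form.bottom = footer.bottom + 15]
4. footer.w = 84  [nav.left = footer.right + 15]

footer = (x=30, y=46, w=84, h=169)
violated soft preferences: 17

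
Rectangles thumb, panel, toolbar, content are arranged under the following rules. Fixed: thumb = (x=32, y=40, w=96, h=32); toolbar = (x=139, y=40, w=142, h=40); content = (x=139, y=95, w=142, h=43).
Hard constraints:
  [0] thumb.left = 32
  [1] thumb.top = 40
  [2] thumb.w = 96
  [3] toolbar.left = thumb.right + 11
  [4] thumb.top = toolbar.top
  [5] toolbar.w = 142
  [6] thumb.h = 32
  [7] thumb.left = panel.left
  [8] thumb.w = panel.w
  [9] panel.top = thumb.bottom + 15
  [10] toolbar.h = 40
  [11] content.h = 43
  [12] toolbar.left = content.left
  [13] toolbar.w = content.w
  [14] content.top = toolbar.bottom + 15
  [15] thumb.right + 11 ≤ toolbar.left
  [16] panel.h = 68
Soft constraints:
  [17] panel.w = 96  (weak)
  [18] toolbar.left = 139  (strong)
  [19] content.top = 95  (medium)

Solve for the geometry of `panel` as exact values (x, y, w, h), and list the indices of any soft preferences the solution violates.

panel = (x=32, y=87, w=96, h=68)
violated soft preferences: none

1. panel.x = 32  [thumb.left = panel.left]
2. panel.w = 96  [thumb.w = panel.w]
3. panel.y = 87  [panel.top = thumb.bottom + 15]
4. panel.h = 68  [panel.h = 68]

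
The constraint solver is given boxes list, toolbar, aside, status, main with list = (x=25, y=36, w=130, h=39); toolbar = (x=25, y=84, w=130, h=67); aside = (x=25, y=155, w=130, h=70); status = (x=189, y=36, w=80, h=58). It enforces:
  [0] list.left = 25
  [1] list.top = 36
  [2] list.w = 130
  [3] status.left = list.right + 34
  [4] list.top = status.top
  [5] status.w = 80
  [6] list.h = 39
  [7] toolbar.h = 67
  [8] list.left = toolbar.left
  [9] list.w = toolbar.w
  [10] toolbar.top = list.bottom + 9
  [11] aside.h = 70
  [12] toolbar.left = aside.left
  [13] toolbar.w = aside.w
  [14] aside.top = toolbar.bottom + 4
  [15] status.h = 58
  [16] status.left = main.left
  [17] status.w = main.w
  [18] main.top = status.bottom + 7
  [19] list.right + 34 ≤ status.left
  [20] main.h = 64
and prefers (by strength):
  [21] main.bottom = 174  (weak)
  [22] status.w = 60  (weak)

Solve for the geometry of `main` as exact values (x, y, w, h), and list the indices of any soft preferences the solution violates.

1. main.x = 189  [status.left = main.left]
2. main.w = 80  [status.w = main.w]
3. main.y = 101  [main.top = status.bottom + 7]
4. main.h = 64  [main.h = 64]

main = (x=189, y=101, w=80, h=64)
violated soft preferences: 21, 22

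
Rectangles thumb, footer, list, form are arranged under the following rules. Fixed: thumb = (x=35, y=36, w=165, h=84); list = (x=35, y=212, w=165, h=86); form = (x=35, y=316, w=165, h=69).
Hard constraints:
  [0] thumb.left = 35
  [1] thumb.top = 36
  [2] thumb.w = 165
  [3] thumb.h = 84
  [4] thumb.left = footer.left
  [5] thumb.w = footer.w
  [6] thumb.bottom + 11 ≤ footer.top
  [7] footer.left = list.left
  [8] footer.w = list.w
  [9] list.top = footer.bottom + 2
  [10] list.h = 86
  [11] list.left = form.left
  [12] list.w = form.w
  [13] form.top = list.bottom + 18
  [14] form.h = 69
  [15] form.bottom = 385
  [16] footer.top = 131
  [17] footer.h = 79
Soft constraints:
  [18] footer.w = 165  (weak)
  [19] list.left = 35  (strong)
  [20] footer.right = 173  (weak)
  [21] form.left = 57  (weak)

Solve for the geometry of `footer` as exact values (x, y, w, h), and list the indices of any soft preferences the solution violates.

footer = (x=35, y=131, w=165, h=79)
violated soft preferences: 20, 21

1. footer.x = 35  [thumb.left = footer.left]
2. footer.w = 165  [thumb.w = footer.w]
3. footer.y = 131  [footer.top = 131]
4. footer.h = 79  [footer.h = 79]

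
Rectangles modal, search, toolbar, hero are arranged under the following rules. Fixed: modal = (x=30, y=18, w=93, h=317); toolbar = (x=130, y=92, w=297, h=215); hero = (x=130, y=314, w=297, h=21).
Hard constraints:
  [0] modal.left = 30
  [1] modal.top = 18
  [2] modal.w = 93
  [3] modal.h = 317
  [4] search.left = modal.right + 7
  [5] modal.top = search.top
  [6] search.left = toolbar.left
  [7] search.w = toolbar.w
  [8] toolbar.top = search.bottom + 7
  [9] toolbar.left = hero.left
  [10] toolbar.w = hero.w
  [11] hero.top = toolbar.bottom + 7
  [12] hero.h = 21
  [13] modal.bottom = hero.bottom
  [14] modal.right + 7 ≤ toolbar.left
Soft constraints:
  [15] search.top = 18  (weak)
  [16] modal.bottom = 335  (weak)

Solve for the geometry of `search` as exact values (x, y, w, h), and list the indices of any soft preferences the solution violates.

1. search.x = 130  [search.left = modal.right + 7]
2. search.y = 18  [modal.top = search.top]
3. search.w = 297  [search.w = toolbar.w]
4. search.h = 67  [toolbar.top = search.bottom + 7]

search = (x=130, y=18, w=297, h=67)
violated soft preferences: none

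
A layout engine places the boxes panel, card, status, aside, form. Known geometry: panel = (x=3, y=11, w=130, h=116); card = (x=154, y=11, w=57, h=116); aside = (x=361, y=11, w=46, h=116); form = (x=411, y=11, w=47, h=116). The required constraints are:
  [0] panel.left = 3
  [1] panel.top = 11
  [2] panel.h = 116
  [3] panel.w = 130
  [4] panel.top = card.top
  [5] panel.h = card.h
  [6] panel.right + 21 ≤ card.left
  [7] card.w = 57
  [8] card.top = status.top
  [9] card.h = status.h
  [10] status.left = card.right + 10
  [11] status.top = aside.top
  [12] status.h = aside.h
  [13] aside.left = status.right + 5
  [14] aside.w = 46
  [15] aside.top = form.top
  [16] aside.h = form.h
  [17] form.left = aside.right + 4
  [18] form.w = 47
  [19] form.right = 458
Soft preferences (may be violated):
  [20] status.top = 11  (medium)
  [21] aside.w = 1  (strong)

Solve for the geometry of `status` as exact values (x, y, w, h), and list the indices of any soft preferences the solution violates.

status = (x=221, y=11, w=135, h=116)
violated soft preferences: 21

1. status.y = 11  [card.top = status.top]
2. status.h = 116  [card.h = status.h]
3. status.x = 221  [status.left = card.right + 10]
4. status.w = 135  [aside.left = status.right + 5]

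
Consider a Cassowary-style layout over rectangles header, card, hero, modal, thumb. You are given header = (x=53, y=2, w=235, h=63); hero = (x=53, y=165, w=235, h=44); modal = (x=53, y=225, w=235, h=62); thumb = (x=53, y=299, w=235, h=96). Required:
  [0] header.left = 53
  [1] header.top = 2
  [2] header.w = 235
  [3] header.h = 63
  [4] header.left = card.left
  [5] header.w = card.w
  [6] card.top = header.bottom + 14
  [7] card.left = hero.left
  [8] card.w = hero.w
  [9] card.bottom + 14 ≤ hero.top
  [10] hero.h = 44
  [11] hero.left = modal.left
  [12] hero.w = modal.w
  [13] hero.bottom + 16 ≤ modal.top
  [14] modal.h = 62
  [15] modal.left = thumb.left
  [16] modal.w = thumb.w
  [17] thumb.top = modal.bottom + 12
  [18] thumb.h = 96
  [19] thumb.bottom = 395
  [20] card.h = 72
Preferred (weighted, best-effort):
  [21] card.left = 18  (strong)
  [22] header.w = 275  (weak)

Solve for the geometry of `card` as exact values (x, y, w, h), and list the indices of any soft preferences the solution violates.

1. card.x = 53  [header.left = card.left]
2. card.w = 235  [header.w = card.w]
3. card.y = 79  [card.top = header.bottom + 14]
4. card.h = 72  [card.h = 72]

card = (x=53, y=79, w=235, h=72)
violated soft preferences: 21, 22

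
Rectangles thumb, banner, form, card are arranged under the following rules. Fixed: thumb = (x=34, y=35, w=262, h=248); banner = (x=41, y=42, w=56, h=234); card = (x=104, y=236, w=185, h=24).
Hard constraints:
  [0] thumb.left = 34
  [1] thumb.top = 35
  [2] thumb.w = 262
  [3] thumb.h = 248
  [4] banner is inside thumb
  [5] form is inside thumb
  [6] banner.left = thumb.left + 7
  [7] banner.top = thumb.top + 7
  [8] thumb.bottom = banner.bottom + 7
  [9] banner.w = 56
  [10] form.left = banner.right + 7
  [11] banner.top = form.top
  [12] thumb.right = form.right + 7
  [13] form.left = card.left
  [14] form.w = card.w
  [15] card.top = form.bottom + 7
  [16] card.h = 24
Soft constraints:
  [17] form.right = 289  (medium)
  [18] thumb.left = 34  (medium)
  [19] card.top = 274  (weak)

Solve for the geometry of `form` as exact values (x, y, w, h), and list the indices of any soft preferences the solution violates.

1. form.x = 104  [form.left = banner.right + 7]
2. form.y = 42  [banner.top = form.top]
3. form.w = 185  [thumb.right = form.right + 7]
4. form.h = 187  [card.top = form.bottom + 7]

form = (x=104, y=42, w=185, h=187)
violated soft preferences: 19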